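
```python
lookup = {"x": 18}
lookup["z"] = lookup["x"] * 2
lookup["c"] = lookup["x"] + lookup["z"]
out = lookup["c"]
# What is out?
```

Trace:
`lookup = {"x": 18}` → lookup = {'x': 18}
`lookup["z"] = lookup["x"] * 2` → lookup = {'x': 18, 'z': 36}
`lookup["c"] = lookup["x"] + lookup["z"]` → lookup = {'x': 18, 'z': 36, 'c': 54}
`out = lookup["c"]` → out = 54
So out = 54

Answer: 54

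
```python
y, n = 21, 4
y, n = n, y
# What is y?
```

Trace:
`y, n = 21, 4` → y = 21; n = 4
`y, n = n, y` → y = 4; n = 21
So y = 4

Answer: 4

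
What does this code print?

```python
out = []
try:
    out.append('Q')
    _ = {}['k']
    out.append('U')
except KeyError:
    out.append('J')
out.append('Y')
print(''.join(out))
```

Execution trace: 'Q' (try body) → 'J' (except KeyError) → 'Y' (after the try/except). Output: QJY

Answer: QJY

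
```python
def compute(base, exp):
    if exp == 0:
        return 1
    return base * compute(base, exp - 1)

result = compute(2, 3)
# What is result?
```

compute(2, 3) = 2 * 2 * 2 = 8

Answer: 8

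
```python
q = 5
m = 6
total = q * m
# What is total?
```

Trace:
`q = 5` → q = 5
`m = 6` → m = 6
`total = q * m` → total = 30
So total = 30

Answer: 30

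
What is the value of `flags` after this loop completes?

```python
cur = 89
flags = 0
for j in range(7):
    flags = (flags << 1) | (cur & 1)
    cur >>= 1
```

Reverse lowest 7 bits of 89
`flags` takes the values: 0 → 1 → 2 → 4 → 9 → 19 → 38 → 77

Answer: 77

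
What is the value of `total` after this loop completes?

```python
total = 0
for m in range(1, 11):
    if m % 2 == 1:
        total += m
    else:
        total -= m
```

Add odd, subtract even
`total` takes the values: 0 → 1 → -1 → 2 → -2 → 3 → -3 → 4 → -4 → 5 → -5

Answer: -5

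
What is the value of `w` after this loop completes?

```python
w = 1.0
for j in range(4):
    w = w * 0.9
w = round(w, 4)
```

Exponential decay: 1.0 * 0.9^4
`w` takes the values: 1.0 → 0.9 → 0.81 → 0.729 → 0.6561

Answer: 0.6561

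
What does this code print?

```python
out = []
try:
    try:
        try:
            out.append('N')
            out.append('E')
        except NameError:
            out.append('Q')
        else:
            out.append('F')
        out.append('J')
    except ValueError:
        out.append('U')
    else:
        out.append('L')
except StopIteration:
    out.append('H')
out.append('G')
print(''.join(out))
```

Execution trace: 'N' (inner try body) → 'E' (inner try body, no exception) → 'F' (inner else) → 'J' (try body, no exception) → 'L' (else) → 'G' (after the try/except). Output: NEFJLG

Answer: NEFJLG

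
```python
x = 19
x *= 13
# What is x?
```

Trace:
`x = 19` → x = 19
`x *= 13` → x = 247
So x = 247

Answer: 247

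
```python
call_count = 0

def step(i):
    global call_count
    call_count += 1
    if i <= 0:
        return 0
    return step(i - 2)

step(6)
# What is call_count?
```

Linear recursion stepping by 2: 4 calls from i=6 down to ≤0.

Answer: 4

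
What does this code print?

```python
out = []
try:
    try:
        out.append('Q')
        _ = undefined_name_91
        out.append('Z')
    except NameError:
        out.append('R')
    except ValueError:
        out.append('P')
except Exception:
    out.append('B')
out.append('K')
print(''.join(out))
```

Execution trace: 'Q' (inner try body) → 'R' (inner except NameError) → 'K' (after the try/except). Output: QRK

Answer: QRK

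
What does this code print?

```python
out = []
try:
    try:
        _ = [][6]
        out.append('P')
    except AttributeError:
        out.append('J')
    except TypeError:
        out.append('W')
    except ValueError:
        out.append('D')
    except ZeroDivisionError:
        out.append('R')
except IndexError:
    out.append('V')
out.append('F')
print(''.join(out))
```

Execution trace: 'V' (outer except IndexError) → 'F' (after the try/except). Output: VF

Answer: VF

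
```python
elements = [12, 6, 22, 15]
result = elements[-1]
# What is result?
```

Trace:
`elements = [12, 6, 22, 15]` → elements = [12, 6, 22, 15]
`result = elements[-1]` → result = 15
So result = 15

Answer: 15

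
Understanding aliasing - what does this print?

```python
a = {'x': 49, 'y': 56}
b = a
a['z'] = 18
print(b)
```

Key concept: dict aliasing.
Step by step:
`a = {'x': 49, 'y': 56}` → a = {'x': 49, 'y': 56}
`b = a` → b = {'x': 49, 'y': 56} (same object as a)
`a['z'] = 18` → a = {'x': 49, 'y': 56, 'z': 18} (same object as b); b = {'x': 49, 'y': 56, 'z': 18} (same object as a)
`print(b)` → prints {'x': 49, 'y': 56, 'z': 18}

Answer: {'x': 49, 'y': 56, 'z': 18}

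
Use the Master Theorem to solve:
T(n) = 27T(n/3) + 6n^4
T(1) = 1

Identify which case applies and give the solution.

a=27, b=3, f(n)=6n^4. log_3(27) = 3. Since c=4 > 3 and the regularity condition holds (27(n/3)^4 = (27/3^4)n^4 with 27/3^4 < 1), Case 3 applies: T(n) = Θ(f(n)) = O(n^4).

Answer: O(n^4) - Case 3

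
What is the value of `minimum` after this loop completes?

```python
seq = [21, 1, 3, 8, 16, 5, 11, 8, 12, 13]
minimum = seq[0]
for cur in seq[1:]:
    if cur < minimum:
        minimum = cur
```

Minimum of [21, 1, 3, 8, 16, 5, 11, 8, 12, 13]
`minimum` takes the values: 21 → 1

Answer: 1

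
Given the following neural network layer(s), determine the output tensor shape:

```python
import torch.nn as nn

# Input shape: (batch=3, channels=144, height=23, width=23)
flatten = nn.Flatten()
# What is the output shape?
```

Input: (3, 144, 23, 23) -> Output: (3, 76176)

Answer: (3, 76176)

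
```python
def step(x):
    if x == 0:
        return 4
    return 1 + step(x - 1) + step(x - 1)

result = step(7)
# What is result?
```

step(x) = 1 + 2·step(x-1), step(0)=4. Closed form: (4+1)·2^7 - 1 = 639.

Answer: 639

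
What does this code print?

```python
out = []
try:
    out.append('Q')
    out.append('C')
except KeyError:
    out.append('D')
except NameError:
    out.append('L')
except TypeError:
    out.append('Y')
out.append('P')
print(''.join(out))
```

Execution trace: 'Q' (try body) → 'C' (try body, no exception) → 'P' (after the try/except). Output: QCP

Answer: QCP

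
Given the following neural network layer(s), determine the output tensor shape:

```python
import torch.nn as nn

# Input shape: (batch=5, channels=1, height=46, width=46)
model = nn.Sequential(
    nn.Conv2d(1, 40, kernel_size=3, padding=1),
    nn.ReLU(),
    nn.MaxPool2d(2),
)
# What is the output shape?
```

Input: (5, 1, 46, 46) -> after Conv2d: (5, 40, 46, 46) -> after ReLU: (5, 40, 46, 46) -> Output: (5, 40, 23, 23)

Answer: (5, 40, 23, 23)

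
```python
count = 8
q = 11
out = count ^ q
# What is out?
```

Trace:
`count = 8` → count = 8
`q = 11` → q = 11
`out = count ^ q` → out = 3
So out = 3

Answer: 3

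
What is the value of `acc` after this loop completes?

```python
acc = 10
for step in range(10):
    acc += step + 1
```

Start at 10, add 1 to 10 = 65
`acc` takes the values: 10 → 11 → 13 → 16 → 20 → 25 → 31 → 38 → 46 → 55 → 65

Answer: 65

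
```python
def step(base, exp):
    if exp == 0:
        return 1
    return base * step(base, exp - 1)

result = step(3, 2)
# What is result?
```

step(3, 2) = 3 * 3 = 9

Answer: 9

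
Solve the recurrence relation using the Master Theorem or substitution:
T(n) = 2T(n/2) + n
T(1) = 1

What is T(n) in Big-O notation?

By Master Theorem: a=2, b=2, f(n)=n. Since log_2(2) = 1 and f(n) = Θ(n^1), Case 2 applies. T(n) = O(n log n).

Answer: O(n log n)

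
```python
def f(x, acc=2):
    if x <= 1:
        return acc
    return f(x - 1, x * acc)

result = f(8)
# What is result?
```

Accumulator trace (n, acc): (8, 2) -> (7, 16) -> (6, 112) -> (5, 672) -> (4, 3360) -> (3, 13440) -> (2, 40320) -> (1, 80640) -> return 80640

Answer: 80640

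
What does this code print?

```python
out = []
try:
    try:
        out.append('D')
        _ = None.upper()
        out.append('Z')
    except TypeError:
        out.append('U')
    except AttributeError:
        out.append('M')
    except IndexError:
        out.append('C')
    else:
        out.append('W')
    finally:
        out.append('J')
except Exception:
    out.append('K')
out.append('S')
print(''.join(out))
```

Execution trace: 'D' (inner try body) → 'M' (inner except AttributeError) → 'J' (inner finally) → 'S' (after the try/except). Output: DMJS

Answer: DMJS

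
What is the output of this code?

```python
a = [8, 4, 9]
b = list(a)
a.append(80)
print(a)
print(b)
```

Key concept: list() constructor creates copy.
Step by step:
`a = [8, 4, 9]` → a = [8, 4, 9]
`b = list(a)` → b = [8, 4, 9]
`a.append(80)` → a = [8, 4, 9, 80]
`print(a)` → prints [8, 4, 9, 80]
`print(b)` → prints [8, 4, 9]

Answer:
[8, 4, 9, 80]
[8, 4, 9]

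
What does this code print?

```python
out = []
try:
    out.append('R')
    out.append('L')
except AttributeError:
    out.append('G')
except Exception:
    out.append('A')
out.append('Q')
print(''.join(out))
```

Execution trace: 'R' (try body) → 'L' (try body, no exception) → 'Q' (after the try/except). Output: RLQ

Answer: RLQ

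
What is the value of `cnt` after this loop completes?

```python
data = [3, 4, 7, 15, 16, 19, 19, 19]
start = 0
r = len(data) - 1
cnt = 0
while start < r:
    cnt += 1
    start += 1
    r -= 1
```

Iterations until pointers meet (list length 8)
`cnt` takes the values: 0 → 1 → 2 → 3 → 4

Answer: 4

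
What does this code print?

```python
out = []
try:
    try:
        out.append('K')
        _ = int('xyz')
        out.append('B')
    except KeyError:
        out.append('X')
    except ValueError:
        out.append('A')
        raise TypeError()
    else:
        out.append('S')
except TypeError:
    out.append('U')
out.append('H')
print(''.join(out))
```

Execution trace: 'K' (inner try body) → 'A' (inner except ValueError) → 'U' (outer except TypeError) → 'H' (after the try/except). Output: KAUH

Answer: KAUH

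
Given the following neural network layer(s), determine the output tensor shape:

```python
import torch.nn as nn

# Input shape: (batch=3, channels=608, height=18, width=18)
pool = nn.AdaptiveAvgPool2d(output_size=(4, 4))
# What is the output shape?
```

Input: (3, 608, 18, 18) -> Output: (3, 608, 4, 4)

Answer: (3, 608, 4, 4)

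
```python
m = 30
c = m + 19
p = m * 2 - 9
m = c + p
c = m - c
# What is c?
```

Trace:
`m = 30` → m = 30
`c = m + 19` → c = 49
`p = m * 2 - 9` → p = 51
`m = c + p` → m = 100
`c = m - c` → c = 51
So c = 51

Answer: 51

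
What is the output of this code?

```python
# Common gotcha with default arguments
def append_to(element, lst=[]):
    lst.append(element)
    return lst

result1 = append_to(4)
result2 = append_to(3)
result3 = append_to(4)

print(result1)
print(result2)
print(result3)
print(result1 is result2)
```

Key concept: mutable default argument gotcha.
Step by step:
`result1 = append_to(4)` → result1 = [4]
`result2 = append_to(3)` → result1 = [4, 3] (same object as result2); result2 = [4, 3] (same object as result1)
`result3 = append_to(4)` → result1 = [4, 3, 4] (same object as result2, result3); result2 = [4, 3, 4] (same object as result1, result3); result3 = [4, 3, 4] (same object as result1, result2)
`print(result1)` → prints [4, 3, 4]
`print(result2)` → prints [4, 3, 4]
`print(result3)` → prints [4, 3, 4]
`print(result1 is result2)` → prints True

Answer:
[4, 3, 4]
[4, 3, 4]
[4, 3, 4]
True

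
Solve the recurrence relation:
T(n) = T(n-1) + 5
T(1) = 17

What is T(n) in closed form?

Unrolling: T(n) = T(1) + 5·(n-1) = 17 + 5(n-1) = 5n + 12.

Answer: T(n) = 5n + 12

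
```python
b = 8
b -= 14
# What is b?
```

Trace:
`b = 8` → b = 8
`b -= 14` → b = -6
So b = -6

Answer: -6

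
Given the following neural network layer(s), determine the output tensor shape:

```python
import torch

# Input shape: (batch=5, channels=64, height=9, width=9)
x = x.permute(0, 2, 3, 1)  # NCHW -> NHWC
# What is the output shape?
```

Input: (5, 64, 9, 9) -> Output: (5, 9, 9, 64)

Answer: (5, 9, 9, 64)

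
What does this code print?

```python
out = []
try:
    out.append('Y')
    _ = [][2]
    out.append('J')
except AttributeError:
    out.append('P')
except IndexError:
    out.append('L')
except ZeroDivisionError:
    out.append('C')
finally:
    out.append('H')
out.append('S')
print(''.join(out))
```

Execution trace: 'Y' (try body) → 'L' (except IndexError) → 'H' (finally) → 'S' (after the try/except). Output: YLHS

Answer: YLHS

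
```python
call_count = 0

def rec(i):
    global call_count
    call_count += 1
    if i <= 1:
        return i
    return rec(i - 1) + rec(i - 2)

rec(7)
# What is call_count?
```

Calls(i) = 1 + Calls(i-1) + Calls(i-2); Calls(0)=Calls(1)=1. For i=7 this gives 41.

Answer: 41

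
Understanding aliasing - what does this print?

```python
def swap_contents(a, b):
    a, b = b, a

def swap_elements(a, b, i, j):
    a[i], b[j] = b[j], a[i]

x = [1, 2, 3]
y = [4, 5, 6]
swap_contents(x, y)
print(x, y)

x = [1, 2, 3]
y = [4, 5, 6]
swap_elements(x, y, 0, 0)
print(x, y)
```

Key concept: parameter rebinding vs mutation.
Step by step:
`x = [1, 2, 3]` → x = [1, 2, 3]
`y = [4, 5, 6]` → y = [4, 5, 6]
`swap_contents(x, y)` → no visible change to tracked variables
`print(x, y)` → prints [1, 2, 3] [4, 5, 6]
`x = [1, 2, 3]` → x = [1, 2, 3]
`y = [4, 5, 6]` → y = [4, 5, 6]
`swap_elements(x, y, 0, 0)` → x = [4, 2, 3]; y = [1, 5, 6]
`print(x, y)` → prints [4, 2, 3] [1, 5, 6]

Answer:
[1, 2, 3] [4, 5, 6]
[4, 2, 3] [1, 5, 6]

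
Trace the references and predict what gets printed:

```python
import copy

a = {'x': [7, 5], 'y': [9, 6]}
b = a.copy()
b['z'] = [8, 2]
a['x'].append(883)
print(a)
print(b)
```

Key concept: shallow copy of dict with mutable values.
Step by step:
`a = {'x': [7, 5], 'y': [9, 6]}` → a = {'x': [7, 5], 'y': [9, 6]}
`b = a.copy()` → b = {'x': [7, 5], 'y': [9, 6]}
`b['z'] = [8, 2]` → b = {'x': [7, 5], 'y': [9, 6], 'z': [8, 2]}
`a['x'].append(883)` → a = {'x': [7, 5, 883], 'y': [9, 6]}; b = {'x': [7, 5, 883], 'y': [9, 6], 'z': [8, 2]}
`print(a)` → prints {'x': [7, 5, 883], 'y': [9, 6]}
`print(b)` → prints {'x': [7, 5, 883], 'y': [9, 6], 'z': [8, 2]}

Answer:
{'x': [7, 5, 883], 'y': [9, 6]}
{'x': [7, 5, 883], 'y': [9, 6], 'z': [8, 2]}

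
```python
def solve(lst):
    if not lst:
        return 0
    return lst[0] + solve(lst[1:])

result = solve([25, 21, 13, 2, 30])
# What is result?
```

25 + 21 + 13 + 2 + 30 + 0 = 91

Answer: 91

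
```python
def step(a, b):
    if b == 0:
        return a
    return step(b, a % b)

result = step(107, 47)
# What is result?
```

step(107, 47) -> step(47, 13) -> step(13, 8) -> step(8, 5) -> step(5, 3) -> step(3, 2) -> step(2, 1) -> step(1, 0) -> 1

Answer: 1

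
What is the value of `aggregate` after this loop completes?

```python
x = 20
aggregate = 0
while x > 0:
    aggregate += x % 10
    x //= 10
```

Sum digits of 20
`aggregate` takes the values: 0 → 2

Answer: 2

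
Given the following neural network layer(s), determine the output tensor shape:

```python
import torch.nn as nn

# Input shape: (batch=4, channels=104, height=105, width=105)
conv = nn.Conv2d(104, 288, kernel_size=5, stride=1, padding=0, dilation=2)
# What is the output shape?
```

Input: (4, 104, 105, 105) -> Output: (4, 288, 97, 97)

Answer: (4, 288, 97, 97)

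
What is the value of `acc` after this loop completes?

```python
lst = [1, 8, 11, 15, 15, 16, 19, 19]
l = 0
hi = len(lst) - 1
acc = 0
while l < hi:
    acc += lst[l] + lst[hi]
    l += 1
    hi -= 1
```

Sum of pairs from ends
`acc` takes the values: 0 → 20 → 47 → 74 → 104

Answer: 104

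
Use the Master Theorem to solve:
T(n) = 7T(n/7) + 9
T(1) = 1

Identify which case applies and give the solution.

a=7, b=7, f(n)=9. log_7(7) = 1. Since c=0 < 1, Case 1 applies: T(n) = Θ(n^log_b(a)) = O(n).

Answer: O(n) - Case 1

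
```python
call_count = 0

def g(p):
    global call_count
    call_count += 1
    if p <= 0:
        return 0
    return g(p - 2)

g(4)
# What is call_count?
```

Linear recursion stepping by 2: 3 calls from p=4 down to ≤0.

Answer: 3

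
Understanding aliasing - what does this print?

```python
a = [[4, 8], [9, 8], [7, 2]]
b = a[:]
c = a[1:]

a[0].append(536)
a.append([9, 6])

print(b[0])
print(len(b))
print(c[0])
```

Key concept: slice with nested mutation.
Step by step:
`a = [[4, 8], [9, 8], [7, 2]]` → a = [[4, 8], [9, 8], [7, 2]]
`b = a[:]` → b = [[4, 8], [9, 8], [7, 2]]
`c = a[1:]` → c = [[9, 8], [7, 2]]
`a[0].append(536)` → a = [[4, 8, 536], [9, 8], [7, 2]]; b = [[4, 8, 536], [9, 8], [7, 2]]
`a.append([9, 6])` → a = [[4, 8, 536], [9, 8], [7, 2], [9, 6]]
`print(b[0])` → prints [4, 8, 536]
`print(len(b))` → prints 3
`print(c[0])` → prints [9, 8]

Answer:
[4, 8, 536]
3
[9, 8]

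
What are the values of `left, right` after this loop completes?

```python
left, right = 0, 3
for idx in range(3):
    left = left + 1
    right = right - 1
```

left goes 0→3, right goes 3→0
`left, right` takes the values: (0, 3) → (1, 3) → (1, 2) → (2, 2) → (2, 1) → (3, 1) → (3, 0)

Answer: 3, 0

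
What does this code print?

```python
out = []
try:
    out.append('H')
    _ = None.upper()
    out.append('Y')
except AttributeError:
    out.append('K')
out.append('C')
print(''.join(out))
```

Execution trace: 'H' (try body) → 'K' (except AttributeError) → 'C' (after the try/except). Output: HKC

Answer: HKC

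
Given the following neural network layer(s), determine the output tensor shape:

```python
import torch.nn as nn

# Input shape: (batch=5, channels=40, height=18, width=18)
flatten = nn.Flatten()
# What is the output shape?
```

Input: (5, 40, 18, 18) -> Output: (5, 12960)

Answer: (5, 12960)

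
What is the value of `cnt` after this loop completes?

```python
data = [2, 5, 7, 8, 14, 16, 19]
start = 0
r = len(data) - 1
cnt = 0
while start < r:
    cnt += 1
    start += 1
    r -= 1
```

Iterations until pointers meet (list length 7)
`cnt` takes the values: 0 → 1 → 2 → 3

Answer: 3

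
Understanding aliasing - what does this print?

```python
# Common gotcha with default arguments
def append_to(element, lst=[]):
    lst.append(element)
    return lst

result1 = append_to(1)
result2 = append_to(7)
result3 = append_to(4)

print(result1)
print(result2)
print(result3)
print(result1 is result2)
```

Key concept: mutable default argument gotcha.
Step by step:
`result1 = append_to(1)` → result1 = [1]
`result2 = append_to(7)` → result1 = [1, 7] (same object as result2); result2 = [1, 7] (same object as result1)
`result3 = append_to(4)` → result1 = [1, 7, 4] (same object as result2, result3); result2 = [1, 7, 4] (same object as result1, result3); result3 = [1, 7, 4] (same object as result1, result2)
`print(result1)` → prints [1, 7, 4]
`print(result2)` → prints [1, 7, 4]
`print(result3)` → prints [1, 7, 4]
`print(result1 is result2)` → prints True

Answer:
[1, 7, 4]
[1, 7, 4]
[1, 7, 4]
True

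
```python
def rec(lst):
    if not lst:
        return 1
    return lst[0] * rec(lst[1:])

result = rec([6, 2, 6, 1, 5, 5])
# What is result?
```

Product over [6, 2, 6, 1, 5, 5] = 6 * 2 * 6 * 1 * 5 * 5 = 1800

Answer: 1800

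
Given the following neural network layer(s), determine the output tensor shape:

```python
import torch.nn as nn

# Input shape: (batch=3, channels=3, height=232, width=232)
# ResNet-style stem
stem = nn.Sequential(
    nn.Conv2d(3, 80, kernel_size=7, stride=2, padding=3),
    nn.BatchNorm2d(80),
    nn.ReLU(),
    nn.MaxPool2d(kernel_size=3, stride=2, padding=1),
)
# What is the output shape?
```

Input: (3, 3, 232, 232) -> after Conv2d 7x7 stride=2: (3, 80, 116, 116) -> Output: (3, 80, 58, 58)

Answer: (3, 80, 58, 58)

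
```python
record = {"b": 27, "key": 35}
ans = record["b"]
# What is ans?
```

Trace:
`record = {"b": 27, "key": 35}` → record = {'b': 27, 'key': 35}
`ans = record["b"]` → ans = 27
So ans = 27

Answer: 27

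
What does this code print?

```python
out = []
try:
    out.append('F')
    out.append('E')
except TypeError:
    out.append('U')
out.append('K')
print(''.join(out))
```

Execution trace: 'F' (try body) → 'E' (try body, no exception) → 'K' (after the try/except). Output: FEK

Answer: FEK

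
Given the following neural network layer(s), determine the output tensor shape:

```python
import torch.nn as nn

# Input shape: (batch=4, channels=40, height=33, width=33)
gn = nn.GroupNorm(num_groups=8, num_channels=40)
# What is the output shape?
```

Input: (4, 40, 33, 33) -> Output: (4, 40, 33, 33)

Answer: (4, 40, 33, 33)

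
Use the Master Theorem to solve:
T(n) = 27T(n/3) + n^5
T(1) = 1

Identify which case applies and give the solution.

a=27, b=3, f(n)=n^5. log_3(27) = 3. Since c=5 > 3 and the regularity condition holds (27(n/3)^5 = (27/3^5)n^5 with 27/3^5 < 1), Case 3 applies: T(n) = Θ(f(n)) = O(n^5).

Answer: O(n^5) - Case 3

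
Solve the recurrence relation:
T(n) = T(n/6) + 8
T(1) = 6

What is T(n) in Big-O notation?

Each step divides n by 6 and adds 8. After log_6(n) steps we reach T(1)=6. So T(n) = 8·log_6(n) + 6 = O(log n).

Answer: O(log n)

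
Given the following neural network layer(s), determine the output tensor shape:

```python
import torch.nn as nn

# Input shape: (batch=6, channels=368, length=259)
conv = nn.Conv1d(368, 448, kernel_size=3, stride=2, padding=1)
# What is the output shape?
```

Input: (6, 368, 259) -> Output: (6, 448, 130)

Answer: (6, 448, 130)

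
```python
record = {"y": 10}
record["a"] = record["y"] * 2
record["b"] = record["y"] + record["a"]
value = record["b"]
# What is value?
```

Trace:
`record = {"y": 10}` → record = {'y': 10}
`record["a"] = record["y"] * 2` → record = {'y': 10, 'a': 20}
`record["b"] = record["y"] + record["a"]` → record = {'y': 10, 'a': 20, 'b': 30}
`value = record["b"]` → value = 30
So value = 30

Answer: 30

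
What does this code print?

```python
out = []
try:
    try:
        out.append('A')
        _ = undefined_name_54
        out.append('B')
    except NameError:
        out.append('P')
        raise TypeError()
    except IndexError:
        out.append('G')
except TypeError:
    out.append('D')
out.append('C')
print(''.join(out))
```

Execution trace: 'A' (inner try body) → 'P' (inner except NameError) → 'D' (outer except TypeError) → 'C' (after the try/except). Output: APDC

Answer: APDC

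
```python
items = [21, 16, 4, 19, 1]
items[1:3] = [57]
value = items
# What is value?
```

Trace:
`items = [21, 16, 4, 19, 1]` → items = [21, 16, 4, 19, 1]
`items[1:3] = [57]` → items = [21, 57, 19, 1]
`value = items` → value = [21, 57, 19, 1]
So value = [21, 57, 19, 1]

Answer: [21, 57, 19, 1]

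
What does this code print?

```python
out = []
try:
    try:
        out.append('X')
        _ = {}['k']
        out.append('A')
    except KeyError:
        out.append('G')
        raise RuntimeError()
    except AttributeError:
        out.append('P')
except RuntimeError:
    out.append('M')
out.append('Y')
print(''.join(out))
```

Execution trace: 'X' (inner try body) → 'G' (inner except KeyError) → 'M' (outer except RuntimeError) → 'Y' (after the try/except). Output: XGMY

Answer: XGMY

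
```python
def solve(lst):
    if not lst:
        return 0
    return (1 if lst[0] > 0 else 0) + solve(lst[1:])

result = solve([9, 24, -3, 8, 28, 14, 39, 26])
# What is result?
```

Count of positive elements in [9, 24, -3, 8, 28, 14, 39, 26] = 7

Answer: 7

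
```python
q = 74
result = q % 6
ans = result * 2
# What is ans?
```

Trace:
`q = 74` → q = 74
`result = q % 6` → result = 2
`ans = result * 2` → ans = 4
So ans = 4

Answer: 4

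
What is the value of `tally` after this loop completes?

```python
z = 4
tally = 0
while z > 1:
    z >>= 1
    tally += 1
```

Count right shifts until 1
`tally` takes the values: 0 → 1 → 2

Answer: 2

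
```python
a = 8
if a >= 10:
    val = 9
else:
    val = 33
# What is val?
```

Trace:
`a = 8` → a = 8
`if a >= 10: ...` → a >= 10 is False, take else branch → val = 33
So val = 33

Answer: 33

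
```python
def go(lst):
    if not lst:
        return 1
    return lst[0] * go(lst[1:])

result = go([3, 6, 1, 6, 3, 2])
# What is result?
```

Product over [3, 6, 1, 6, 3, 2] = 3 * 6 * 1 * 6 * 3 * 2 = 648

Answer: 648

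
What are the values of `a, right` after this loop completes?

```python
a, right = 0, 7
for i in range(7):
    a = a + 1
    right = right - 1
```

a goes 0→7, right goes 7→0
`a, right` takes the values: (0, 7) → (1, 7) → (1, 6) → (2, 6) → (2, 5) → (3, 5) → (3, 4) → (4, 4) → (4, 3) → (5, 3) → (5, 2) → (6, 2) → (6, 1) → (7, 1) → (7, 0)

Answer: 7, 0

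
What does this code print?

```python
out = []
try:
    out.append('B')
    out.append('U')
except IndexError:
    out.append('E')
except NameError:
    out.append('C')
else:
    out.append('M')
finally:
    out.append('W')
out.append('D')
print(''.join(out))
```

Execution trace: 'B' (try body) → 'U' (try body, no exception) → 'M' (else) → 'W' (finally) → 'D' (after the try/except). Output: BUMWD

Answer: BUMWD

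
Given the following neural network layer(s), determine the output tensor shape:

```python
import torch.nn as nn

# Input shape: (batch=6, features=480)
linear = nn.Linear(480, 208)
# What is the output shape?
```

Input: (6, 480) -> Output: (6, 208)

Answer: (6, 208)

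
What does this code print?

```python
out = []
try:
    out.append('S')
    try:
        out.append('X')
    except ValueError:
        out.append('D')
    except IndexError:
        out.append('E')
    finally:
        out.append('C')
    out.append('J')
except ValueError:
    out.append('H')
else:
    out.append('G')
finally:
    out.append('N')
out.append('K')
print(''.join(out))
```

Execution trace: 'S' (try body) → 'X' (inner try body, no exception) → 'C' (inner finally) → 'J' (try body, no exception) → 'G' (else) → 'N' (finally) → 'K' (after the try/except). Output: SXCJGNK

Answer: SXCJGNK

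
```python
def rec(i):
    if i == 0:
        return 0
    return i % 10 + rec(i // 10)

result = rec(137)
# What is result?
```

Sum of digits of 137: 7 + 3 + 1 = 11

Answer: 11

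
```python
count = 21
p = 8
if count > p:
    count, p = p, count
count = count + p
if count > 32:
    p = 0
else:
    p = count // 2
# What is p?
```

Trace:
`count = 21` → count = 21
`p = 8` → p = 8
`if count > p: ...` → count > p is True → count = 8; p = 21
`count = count + p` → count = 29
`if count > 32: ...` → count > 32 is False, take else branch → p = 14
So p = 14

Answer: 14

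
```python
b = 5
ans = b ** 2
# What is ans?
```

Trace:
`b = 5` → b = 5
`ans = b ** 2` → ans = 25
So ans = 25

Answer: 25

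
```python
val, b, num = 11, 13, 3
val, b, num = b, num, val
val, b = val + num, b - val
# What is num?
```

Trace:
`val, b, num = 11, 13, 3` → val = 11; b = 13; num = 3
`val, b, num = b, num, val` → val = 13; b = 3; num = 11
`val, b = val + num, b - val` → val = 24; b = -10
So num = 11

Answer: 11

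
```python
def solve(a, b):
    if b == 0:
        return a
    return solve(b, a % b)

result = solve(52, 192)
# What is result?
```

solve(52, 192) -> solve(192, 52) -> solve(52, 36) -> solve(36, 16) -> solve(16, 4) -> solve(4, 0) -> 4

Answer: 4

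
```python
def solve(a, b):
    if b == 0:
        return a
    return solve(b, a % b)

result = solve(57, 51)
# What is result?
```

solve(57, 51) -> solve(51, 6) -> solve(6, 3) -> solve(3, 0) -> 3

Answer: 3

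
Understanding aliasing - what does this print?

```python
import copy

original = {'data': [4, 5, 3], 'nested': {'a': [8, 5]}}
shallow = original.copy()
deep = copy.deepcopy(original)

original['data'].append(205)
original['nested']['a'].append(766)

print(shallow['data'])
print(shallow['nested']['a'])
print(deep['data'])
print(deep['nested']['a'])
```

Key concept: comparing shallow vs deep copy.
Step by step:
`original = {'data': [4, 5, 3], 'nested': {'a': [8, 5]}}` → original = {'data': [4, 5, 3], 'nested': {'a': [8, 5]}}
`shallow = original.copy()` → shallow = {'data': [4, 5, 3], 'nested': {'a': [8, 5]}}
`deep = copy.deepcopy(original)` → deep = {'data': [4, 5, 3], 'nested': {'a': [8, 5]}}
`original['data'].append(205)` → original = {'data': [4, 5, 3, 205], 'nested': {'a': [8, 5]}}; shallow = {'data': [4, 5, 3, 205], 'nested': {'a': [8, 5]}}
`original['nested']['a'].append(766)` → original = {'data': [4, 5, 3, 205], 'nested': {'a': [8, 5, 766]}}; shallow = {'data': [4, 5, 3, 205], 'nested': {'a': [8, 5, 766]}}
`print(shallow['data'])` → prints [4, 5, 3, 205]
`print(shallow['nested']['a'])` → prints [8, 5, 766]
`print(deep['data'])` → prints [4, 5, 3]
`print(deep['nested']['a'])` → prints [8, 5]

Answer:
[4, 5, 3, 205]
[8, 5, 766]
[4, 5, 3]
[8, 5]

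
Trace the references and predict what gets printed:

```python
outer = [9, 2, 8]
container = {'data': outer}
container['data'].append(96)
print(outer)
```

Key concept: dict holds reference to list.
Step by step:
`outer = [9, 2, 8]` → outer = [9, 2, 8]
`container = {'data': outer}` → container = {'data': [9, 2, 8]}
`container['data'].append(96)` → outer = [9, 2, 8, 96]; container = {'data': [9, 2, 8, 96]}
`print(outer)` → prints [9, 2, 8, 96]

Answer: [9, 2, 8, 96]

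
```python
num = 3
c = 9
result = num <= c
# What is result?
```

Trace:
`num = 3` → num = 3
`c = 9` → c = 9
`result = num <= c` → result = True
So result = True

Answer: True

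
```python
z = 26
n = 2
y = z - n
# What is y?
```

Trace:
`z = 26` → z = 26
`n = 2` → n = 2
`y = z - n` → y = 24
So y = 24

Answer: 24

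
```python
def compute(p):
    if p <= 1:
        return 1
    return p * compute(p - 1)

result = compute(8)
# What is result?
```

compute(8) = 8 * 7 * 6 * 5 * 4 * 3 * 2 * 1 = 40320

Answer: 40320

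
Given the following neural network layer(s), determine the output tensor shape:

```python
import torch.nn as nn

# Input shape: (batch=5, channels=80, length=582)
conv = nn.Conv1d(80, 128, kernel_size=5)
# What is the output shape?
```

Input: (5, 80, 582) -> Output: (5, 128, 578)

Answer: (5, 128, 578)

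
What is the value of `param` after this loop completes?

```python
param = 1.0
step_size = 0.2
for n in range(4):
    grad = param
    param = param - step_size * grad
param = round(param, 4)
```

Gradient descent: w = 1.0 * (1 - 0.2)^4
`param` takes the values: 1.0 → 0.8 → 0.64 → 0.512 → 0.4096

Answer: 0.4096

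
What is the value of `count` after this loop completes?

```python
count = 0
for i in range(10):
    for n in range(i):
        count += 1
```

Triangle number: 0+1+2+...+9
`count` takes the values: 0 → 1 → 2 → 3 → 4 → 5 → 6 → 7 → 8 → 9 → 10 → 11 → 12 → 13 → 14 → 15 → 16 → 17 → 18 → 19 → 20 → 21 → 22 → 23 → 24 → 25 → 26 → 27 → 28 → 29 → … → 41 → 42 → 43 → 44 → 45

Answer: 45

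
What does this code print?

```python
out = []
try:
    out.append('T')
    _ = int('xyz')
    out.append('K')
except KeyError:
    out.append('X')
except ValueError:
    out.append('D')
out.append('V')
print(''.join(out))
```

Execution trace: 'T' (try body) → 'D' (except ValueError) → 'V' (after the try/except). Output: TDV

Answer: TDV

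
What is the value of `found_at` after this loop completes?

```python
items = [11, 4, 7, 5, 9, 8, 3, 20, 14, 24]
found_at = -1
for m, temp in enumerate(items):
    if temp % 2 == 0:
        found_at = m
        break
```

First even number index in [11, 4, 7, 5, 9, 8, 3, 20, 14, 24]
`found_at` takes the values: -1 → 1

Answer: 1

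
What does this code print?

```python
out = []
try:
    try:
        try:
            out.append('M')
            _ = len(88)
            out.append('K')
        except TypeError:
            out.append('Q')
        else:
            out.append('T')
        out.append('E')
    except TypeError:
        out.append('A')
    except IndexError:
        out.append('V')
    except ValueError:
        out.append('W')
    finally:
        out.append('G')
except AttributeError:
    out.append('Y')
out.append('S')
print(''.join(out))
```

Execution trace: 'M' (inner try body) → 'Q' (inner except TypeError) → 'E' (try body, no exception) → 'G' (finally) → 'S' (after the try/except). Output: MQEGS

Answer: MQEGS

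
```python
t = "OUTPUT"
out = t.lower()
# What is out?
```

Trace:
`t = "OUTPUT"` → t = 'OUTPUT'
`out = t.lower()` → out = 'output'
So out = 'output'

Answer: 'output'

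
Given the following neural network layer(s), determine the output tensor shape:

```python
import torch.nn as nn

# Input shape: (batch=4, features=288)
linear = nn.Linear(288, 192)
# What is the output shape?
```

Input: (4, 288) -> Output: (4, 192)

Answer: (4, 192)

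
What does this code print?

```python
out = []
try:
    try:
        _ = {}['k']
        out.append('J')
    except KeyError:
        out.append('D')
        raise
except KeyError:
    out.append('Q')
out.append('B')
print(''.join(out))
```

Execution trace: 'D' (inner except KeyError) → 'Q' (outer except KeyError) → 'B' (after the try/except). Output: DQB

Answer: DQB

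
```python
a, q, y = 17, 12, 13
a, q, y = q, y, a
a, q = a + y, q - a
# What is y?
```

Trace:
`a, q, y = 17, 12, 13` → a = 17; q = 12; y = 13
`a, q, y = q, y, a` → a = 12; q = 13; y = 17
`a, q = a + y, q - a` → a = 29; q = 1
So y = 17

Answer: 17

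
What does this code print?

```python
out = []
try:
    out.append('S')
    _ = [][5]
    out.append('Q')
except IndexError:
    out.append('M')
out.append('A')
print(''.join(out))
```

Execution trace: 'S' (try body) → 'M' (except IndexError) → 'A' (after the try/except). Output: SMA

Answer: SMA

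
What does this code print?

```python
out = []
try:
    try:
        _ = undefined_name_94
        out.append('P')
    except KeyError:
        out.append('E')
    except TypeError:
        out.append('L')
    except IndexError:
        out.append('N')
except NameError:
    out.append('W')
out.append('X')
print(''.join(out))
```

Execution trace: 'W' (outer except NameError) → 'X' (after the try/except). Output: WX

Answer: WX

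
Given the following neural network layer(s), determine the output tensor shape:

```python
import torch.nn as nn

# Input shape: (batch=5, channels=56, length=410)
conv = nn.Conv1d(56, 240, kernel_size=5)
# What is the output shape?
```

Input: (5, 56, 410) -> Output: (5, 240, 406)

Answer: (5, 240, 406)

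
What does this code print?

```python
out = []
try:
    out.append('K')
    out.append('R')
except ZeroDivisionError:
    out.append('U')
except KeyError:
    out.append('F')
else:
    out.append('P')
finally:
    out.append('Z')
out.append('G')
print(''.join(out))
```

Execution trace: 'K' (try body) → 'R' (try body, no exception) → 'P' (else) → 'Z' (finally) → 'G' (after the try/except). Output: KRPZG

Answer: KRPZG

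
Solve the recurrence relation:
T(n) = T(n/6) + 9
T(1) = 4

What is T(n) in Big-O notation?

Each step divides n by 6 and adds 9. After log_6(n) steps we reach T(1)=4. So T(n) = 9·log_6(n) + 4 = O(log n).

Answer: O(log n)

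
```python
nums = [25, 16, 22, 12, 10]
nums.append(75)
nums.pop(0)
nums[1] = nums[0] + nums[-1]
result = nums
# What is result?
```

Trace:
`nums = [25, 16, 22, 12, 10]` → nums = [25, 16, 22, 12, 10]
`nums.append(75)` → nums = [25, 16, 22, 12, 10, 75]
`nums.pop(0)` → nums = [16, 22, 12, 10, 75]
`nums[1] = nums[0] + nums[-1]` → nums = [16, 91, 12, 10, 75]
`result = nums` → result = [16, 91, 12, 10, 75]
So result = [16, 91, 12, 10, 75]

Answer: [16, 91, 12, 10, 75]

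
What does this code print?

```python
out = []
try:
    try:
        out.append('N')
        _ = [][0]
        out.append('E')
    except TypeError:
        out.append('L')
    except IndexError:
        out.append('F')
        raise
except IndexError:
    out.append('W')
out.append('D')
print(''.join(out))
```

Execution trace: 'N' (try body) → 'F' (except IndexError) → 'W' (outer except IndexError) → 'D' (after the try/except). Output: NFWD

Answer: NFWD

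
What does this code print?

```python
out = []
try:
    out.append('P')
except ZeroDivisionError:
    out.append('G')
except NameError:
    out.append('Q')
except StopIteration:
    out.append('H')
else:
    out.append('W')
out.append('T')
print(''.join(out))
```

Execution trace: 'P' (try body, no exception) → 'W' (else) → 'T' (after the try/except). Output: PWT

Answer: PWT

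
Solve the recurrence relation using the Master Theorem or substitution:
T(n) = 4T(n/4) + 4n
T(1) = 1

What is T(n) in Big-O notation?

By Master Theorem: a=4, b=4, f(n)=4n. Since log_4(4) = 1 and f(n) = Θ(n^1), Case 2 applies. T(n) = O(n log n).

Answer: O(n log n)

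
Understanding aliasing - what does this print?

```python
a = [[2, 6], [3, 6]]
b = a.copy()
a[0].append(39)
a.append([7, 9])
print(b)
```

Key concept: shallow copy with nested lists.
Step by step:
`a = [[2, 6], [3, 6]]` → a = [[2, 6], [3, 6]]
`b = a.copy()` → b = [[2, 6], [3, 6]]
`a[0].append(39)` → a = [[2, 6, 39], [3, 6]]; b = [[2, 6, 39], [3, 6]]
`a.append([7, 9])` → a = [[2, 6, 39], [3, 6], [7, 9]]
`print(b)` → prints [[2, 6, 39], [3, 6]]

Answer: [[2, 6, 39], [3, 6]]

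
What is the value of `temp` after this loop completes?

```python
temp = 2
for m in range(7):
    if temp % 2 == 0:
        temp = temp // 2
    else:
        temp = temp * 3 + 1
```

Collatz-style transformation from 2
`temp` takes the values: 2 → 1 → 4 → 2 → 1 → 4 → 2 → 1

Answer: 1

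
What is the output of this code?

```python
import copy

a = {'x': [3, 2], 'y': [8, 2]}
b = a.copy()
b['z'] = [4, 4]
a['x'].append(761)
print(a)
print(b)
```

Key concept: shallow copy of dict with mutable values.
Step by step:
`a = {'x': [3, 2], 'y': [8, 2]}` → a = {'x': [3, 2], 'y': [8, 2]}
`b = a.copy()` → b = {'x': [3, 2], 'y': [8, 2]}
`b['z'] = [4, 4]` → b = {'x': [3, 2], 'y': [8, 2], 'z': [4, 4]}
`a['x'].append(761)` → a = {'x': [3, 2, 761], 'y': [8, 2]}; b = {'x': [3, 2, 761], 'y': [8, 2], 'z': [4, 4]}
`print(a)` → prints {'x': [3, 2, 761], 'y': [8, 2]}
`print(b)` → prints {'x': [3, 2, 761], 'y': [8, 2], 'z': [4, 4]}

Answer:
{'x': [3, 2, 761], 'y': [8, 2]}
{'x': [3, 2, 761], 'y': [8, 2], 'z': [4, 4]}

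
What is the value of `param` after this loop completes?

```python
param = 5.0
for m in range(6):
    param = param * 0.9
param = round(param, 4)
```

Exponential decay: 5.0 * 0.9^6
`param` takes the values: 5.0 → 4.5 → 4.05 → 3.645 → 3.2805 → 2.95245 → 2.657205 → 2.6572

Answer: 2.6572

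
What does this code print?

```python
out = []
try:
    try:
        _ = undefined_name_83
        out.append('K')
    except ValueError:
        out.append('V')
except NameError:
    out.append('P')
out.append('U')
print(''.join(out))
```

Execution trace: 'P' (outer except NameError) → 'U' (after the try/except). Output: PU

Answer: PU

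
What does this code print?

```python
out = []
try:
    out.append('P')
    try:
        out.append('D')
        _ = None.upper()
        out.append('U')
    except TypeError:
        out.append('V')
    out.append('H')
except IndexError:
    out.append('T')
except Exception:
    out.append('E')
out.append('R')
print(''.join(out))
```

Execution trace: 'P' (try body) → 'D' (inner try body) → 'E' (except Exception) → 'R' (after the try/except). Output: PDER

Answer: PDER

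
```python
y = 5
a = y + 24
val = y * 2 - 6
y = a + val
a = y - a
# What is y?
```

Trace:
`y = 5` → y = 5
`a = y + 24` → a = 29
`val = y * 2 - 6` → val = 4
`y = a + val` → y = 33
`a = y - a` → a = 4
So y = 33

Answer: 33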